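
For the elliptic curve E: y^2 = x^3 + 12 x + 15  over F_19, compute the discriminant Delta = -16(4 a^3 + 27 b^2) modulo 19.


4 a^3 + 27 b^2 = 4*12^3 + 27*15^2 = 6912 + 6075 = 12987
Delta = -16 * (12987) = -207792
Delta mod 19 = 11

Delta = 11 (mod 19)


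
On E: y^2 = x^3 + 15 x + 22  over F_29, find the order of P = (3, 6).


Compute successive multiples of P until we hit O:
  1P = (3, 6)
  2P = (28, 8)
  3P = (20, 17)
  4P = (1, 26)
  5P = (9, 25)
  6P = (23, 8)
  7P = (12, 25)
  8P = (7, 21)
  ... (continuing to 39P)
  39P = O

ord(P) = 39


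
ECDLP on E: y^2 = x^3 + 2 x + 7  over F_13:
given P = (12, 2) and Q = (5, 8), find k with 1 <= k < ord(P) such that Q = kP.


Enumerate multiples of P until we hit Q = (5, 8):
  1P = (12, 2)
  2P = (6, 12)
  3P = (5, 8)
Match found at i = 3.

k = 3


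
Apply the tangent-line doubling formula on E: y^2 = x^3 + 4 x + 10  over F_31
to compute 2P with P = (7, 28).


Doubling: s = (3 x1^2 + a) / (2 y1)
s = (3*7^2 + 4) / (2*28) mod 31 = 11
x3 = s^2 - 2 x1 mod 31 = 11^2 - 2*7 = 14
y3 = s (x1 - x3) - y1 mod 31 = 11 * (7 - 14) - 28 = 19

2P = (14, 19)


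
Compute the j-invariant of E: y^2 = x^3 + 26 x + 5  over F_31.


Delta = -16(4 a^3 + 27 b^2) mod 31 = 21
-1728 * (4 a)^3 = -1728 * (4*26)^3 mod 31 = 15
j = 15 * 21^(-1) mod 31 = 14

j = 14 (mod 31)


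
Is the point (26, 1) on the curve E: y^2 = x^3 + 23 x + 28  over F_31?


Check whether y^2 = x^3 + 23 x + 28 (mod 31) for (x, y) = (26, 1).
LHS: y^2 = 1^2 mod 31 = 1
RHS: x^3 + 23 x + 28 = 26^3 + 23*26 + 28 mod 31 = 5
LHS != RHS

No, not on the curve


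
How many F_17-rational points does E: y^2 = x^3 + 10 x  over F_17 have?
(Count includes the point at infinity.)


For each x in F_17, count y with y^2 = x^3 + 10 x + 0 mod 17:
  x = 0: RHS = 0, y in [0]  -> 1 point(s)
  x = 4: RHS = 2, y in [6, 11]  -> 2 point(s)
  x = 6: RHS = 4, y in [2, 15]  -> 2 point(s)
  x = 11: RHS = 13, y in [8, 9]  -> 2 point(s)
  x = 13: RHS = 15, y in [7, 10]  -> 2 point(s)
Affine points: 9. Add the point at infinity: total = 10.

#E(F_17) = 10


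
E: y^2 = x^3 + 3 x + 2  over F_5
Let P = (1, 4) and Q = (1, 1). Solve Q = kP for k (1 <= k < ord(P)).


Enumerate multiples of P until we hit Q = (1, 1):
  1P = (1, 4)
  2P = (2, 4)
  3P = (2, 1)
  4P = (1, 1)
Match found at i = 4.

k = 4


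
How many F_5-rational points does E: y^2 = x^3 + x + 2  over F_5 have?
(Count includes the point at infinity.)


For each x in F_5, count y with y^2 = x^3 + 1 x + 2 mod 5:
  x = 1: RHS = 4, y in [2, 3]  -> 2 point(s)
  x = 4: RHS = 0, y in [0]  -> 1 point(s)
Affine points: 3. Add the point at infinity: total = 4.

#E(F_5) = 4


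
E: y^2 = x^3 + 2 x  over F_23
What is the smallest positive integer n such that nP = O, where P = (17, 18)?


Compute successive multiples of P until we hit O:
  1P = (17, 18)
  2P = (18, 16)
  3P = (15, 1)
  4P = (0, 0)
  5P = (15, 22)
  6P = (18, 7)
  7P = (17, 5)
  8P = O

ord(P) = 8


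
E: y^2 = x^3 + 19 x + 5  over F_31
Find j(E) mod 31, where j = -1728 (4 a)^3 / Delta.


Delta = -16(4 a^3 + 27 b^2) mod 31 = 3
-1728 * (4 a)^3 = -1728 * (4*19)^3 mod 31 = 4
j = 4 * 3^(-1) mod 31 = 22

j = 22 (mod 31)


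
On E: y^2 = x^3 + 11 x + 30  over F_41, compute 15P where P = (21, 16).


k = 15 = 1111_2 (binary, LSB first: 1111)
Double-and-add from P = (21, 16):
  bit 0 = 1: acc = O + (21, 16) = (21, 16)
  bit 1 = 1: acc = (21, 16) + (7, 9) = (3, 34)
  bit 2 = 1: acc = (3, 34) + (18, 22) = (19, 28)
  bit 3 = 1: acc = (19, 28) + (37, 39) = (6, 5)

15P = (6, 5)


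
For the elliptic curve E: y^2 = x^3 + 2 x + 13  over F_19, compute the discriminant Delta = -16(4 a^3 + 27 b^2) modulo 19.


4 a^3 + 27 b^2 = 4*2^3 + 27*13^2 = 32 + 4563 = 4595
Delta = -16 * (4595) = -73520
Delta mod 19 = 10

Delta = 10 (mod 19)


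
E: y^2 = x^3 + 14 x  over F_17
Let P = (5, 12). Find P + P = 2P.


Doubling: s = (3 x1^2 + a) / (2 y1)
s = (3*5^2 + 14) / (2*12) mod 17 = 3
x3 = s^2 - 2 x1 mod 17 = 3^2 - 2*5 = 16
y3 = s (x1 - x3) - y1 mod 17 = 3 * (5 - 16) - 12 = 6

2P = (16, 6)


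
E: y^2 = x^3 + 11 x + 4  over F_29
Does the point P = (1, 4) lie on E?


Check whether y^2 = x^3 + 11 x + 4 (mod 29) for (x, y) = (1, 4).
LHS: y^2 = 4^2 mod 29 = 16
RHS: x^3 + 11 x + 4 = 1^3 + 11*1 + 4 mod 29 = 16
LHS = RHS

Yes, on the curve


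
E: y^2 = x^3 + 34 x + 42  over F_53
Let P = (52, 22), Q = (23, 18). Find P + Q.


P != Q, so use the chord formula.
s = (y2 - y1) / (x2 - x1) = (49) / (24) mod 53 = 44
x3 = s^2 - x1 - x2 mod 53 = 44^2 - 52 - 23 = 6
y3 = s (x1 - x3) - y1 mod 53 = 44 * (52 - 6) - 22 = 41

P + Q = (6, 41)


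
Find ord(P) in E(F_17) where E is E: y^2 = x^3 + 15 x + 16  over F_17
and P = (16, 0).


Compute successive multiples of P until we hit O:
  1P = (16, 0)
  2P = O

ord(P) = 2


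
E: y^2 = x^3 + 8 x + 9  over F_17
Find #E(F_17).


For each x in F_17, count y with y^2 = x^3 + 8 x + 9 mod 17:
  x = 0: RHS = 9, y in [3, 14]  -> 2 point(s)
  x = 1: RHS = 1, y in [1, 16]  -> 2 point(s)
  x = 2: RHS = 16, y in [4, 13]  -> 2 point(s)
  x = 3: RHS = 9, y in [3, 14]  -> 2 point(s)
  x = 5: RHS = 4, y in [2, 15]  -> 2 point(s)
  x = 6: RHS = 1, y in [1, 16]  -> 2 point(s)
  x = 7: RHS = 0, y in [0]  -> 1 point(s)
  x = 10: RHS = 1, y in [1, 16]  -> 2 point(s)
  x = 11: RHS = 0, y in [0]  -> 1 point(s)
  x = 13: RHS = 15, y in [7, 10]  -> 2 point(s)
  x = 14: RHS = 9, y in [3, 14]  -> 2 point(s)
  x = 15: RHS = 2, y in [6, 11]  -> 2 point(s)
  x = 16: RHS = 0, y in [0]  -> 1 point(s)
Affine points: 23. Add the point at infinity: total = 24.

#E(F_17) = 24


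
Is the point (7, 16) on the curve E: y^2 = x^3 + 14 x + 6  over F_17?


Check whether y^2 = x^3 + 14 x + 6 (mod 17) for (x, y) = (7, 16).
LHS: y^2 = 16^2 mod 17 = 1
RHS: x^3 + 14 x + 6 = 7^3 + 14*7 + 6 mod 17 = 5
LHS != RHS

No, not on the curve


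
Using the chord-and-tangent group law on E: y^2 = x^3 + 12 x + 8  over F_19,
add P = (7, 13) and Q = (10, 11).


P != Q, so use the chord formula.
s = (y2 - y1) / (x2 - x1) = (17) / (3) mod 19 = 12
x3 = s^2 - x1 - x2 mod 19 = 12^2 - 7 - 10 = 13
y3 = s (x1 - x3) - y1 mod 19 = 12 * (7 - 13) - 13 = 10

P + Q = (13, 10)


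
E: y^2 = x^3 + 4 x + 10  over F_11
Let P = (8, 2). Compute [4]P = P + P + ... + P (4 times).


k = 4 = 100_2 (binary, LSB first: 001)
Double-and-add from P = (8, 2):
  bit 0 = 0: acc unchanged = O
  bit 1 = 0: acc unchanged = O
  bit 2 = 1: acc = O + (8, 9) = (8, 9)

4P = (8, 9)


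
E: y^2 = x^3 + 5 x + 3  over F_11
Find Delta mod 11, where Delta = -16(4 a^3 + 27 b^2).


4 a^3 + 27 b^2 = 4*5^3 + 27*3^2 = 500 + 243 = 743
Delta = -16 * (743) = -11888
Delta mod 11 = 3

Delta = 3 (mod 11)


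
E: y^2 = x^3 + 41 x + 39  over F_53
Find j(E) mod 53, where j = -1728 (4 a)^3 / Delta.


Delta = -16(4 a^3 + 27 b^2) mod 53 = 3
-1728 * (4 a)^3 = -1728 * (4*41)^3 mod 53 = 28
j = 28 * 3^(-1) mod 53 = 27

j = 27 (mod 53)


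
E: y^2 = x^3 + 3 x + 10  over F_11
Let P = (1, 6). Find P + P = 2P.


Doubling: s = (3 x1^2 + a) / (2 y1)
s = (3*1^2 + 3) / (2*6) mod 11 = 6
x3 = s^2 - 2 x1 mod 11 = 6^2 - 2*1 = 1
y3 = s (x1 - x3) - y1 mod 11 = 6 * (1 - 1) - 6 = 5

2P = (1, 5)


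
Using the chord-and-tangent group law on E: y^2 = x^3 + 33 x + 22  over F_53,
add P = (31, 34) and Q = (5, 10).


P != Q, so use the chord formula.
s = (y2 - y1) / (x2 - x1) = (29) / (27) mod 53 = 5
x3 = s^2 - x1 - x2 mod 53 = 5^2 - 31 - 5 = 42
y3 = s (x1 - x3) - y1 mod 53 = 5 * (31 - 42) - 34 = 17

P + Q = (42, 17)


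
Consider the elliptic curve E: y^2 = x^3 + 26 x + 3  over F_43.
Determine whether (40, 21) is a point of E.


Check whether y^2 = x^3 + 26 x + 3 (mod 43) for (x, y) = (40, 21).
LHS: y^2 = 21^2 mod 43 = 11
RHS: x^3 + 26 x + 3 = 40^3 + 26*40 + 3 mod 43 = 27
LHS != RHS

No, not on the curve


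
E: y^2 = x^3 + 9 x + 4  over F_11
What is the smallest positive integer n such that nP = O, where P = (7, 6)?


Compute successive multiples of P until we hit O:
  1P = (7, 6)
  2P = (1, 6)
  3P = (3, 5)
  4P = (10, 7)
  5P = (10, 4)
  6P = (3, 6)
  7P = (1, 5)
  8P = (7, 5)
  ... (continuing to 9P)
  9P = O

ord(P) = 9


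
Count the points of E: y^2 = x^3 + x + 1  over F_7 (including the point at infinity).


For each x in F_7, count y with y^2 = x^3 + 1 x + 1 mod 7:
  x = 0: RHS = 1, y in [1, 6]  -> 2 point(s)
  x = 2: RHS = 4, y in [2, 5]  -> 2 point(s)
Affine points: 4. Add the point at infinity: total = 5.

#E(F_7) = 5


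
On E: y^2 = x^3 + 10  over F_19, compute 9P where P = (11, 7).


k = 9 = 1001_2 (binary, LSB first: 1001)
Double-and-add from P = (11, 7):
  bit 0 = 1: acc = O + (11, 7) = (11, 7)
  bit 1 = 0: acc unchanged = (11, 7)
  bit 2 = 0: acc unchanged = (11, 7)
  bit 3 = 1: acc = (11, 7) + (1, 12) = (12, 3)

9P = (12, 3)


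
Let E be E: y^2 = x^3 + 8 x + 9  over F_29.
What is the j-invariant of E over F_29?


Delta = -16(4 a^3 + 27 b^2) mod 29 = 13
-1728 * (4 a)^3 = -1728 * (4*8)^3 mod 29 = 5
j = 5 * 13^(-1) mod 29 = 16

j = 16 (mod 29)


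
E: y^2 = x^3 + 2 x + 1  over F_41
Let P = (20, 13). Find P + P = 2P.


Doubling: s = (3 x1^2 + a) / (2 y1)
s = (3*20^2 + 2) / (2*13) mod 41 = 21
x3 = s^2 - 2 x1 mod 41 = 21^2 - 2*20 = 32
y3 = s (x1 - x3) - y1 mod 41 = 21 * (20 - 32) - 13 = 22

2P = (32, 22)


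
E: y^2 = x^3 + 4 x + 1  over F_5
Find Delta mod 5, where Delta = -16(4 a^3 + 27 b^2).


4 a^3 + 27 b^2 = 4*4^3 + 27*1^2 = 256 + 27 = 283
Delta = -16 * (283) = -4528
Delta mod 5 = 2

Delta = 2 (mod 5)


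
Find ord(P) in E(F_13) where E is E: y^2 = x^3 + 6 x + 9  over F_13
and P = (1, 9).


Compute successive multiples of P until we hit O:
  1P = (1, 9)
  2P = (8, 7)
  3P = (7, 2)
  4P = (6, 12)
  5P = (10, 9)
  6P = (2, 4)
  7P = (9, 5)
  8P = (0, 10)
  ... (continuing to 17P)
  17P = O

ord(P) = 17


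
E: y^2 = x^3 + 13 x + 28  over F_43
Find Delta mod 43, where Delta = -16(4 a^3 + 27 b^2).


4 a^3 + 27 b^2 = 4*13^3 + 27*28^2 = 8788 + 21168 = 29956
Delta = -16 * (29956) = -479296
Delta mod 43 = 25

Delta = 25 (mod 43)


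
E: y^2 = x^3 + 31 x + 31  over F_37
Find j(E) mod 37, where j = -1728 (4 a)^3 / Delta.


Delta = -16(4 a^3 + 27 b^2) mod 37 = 11
-1728 * (4 a)^3 = -1728 * (4*31)^3 mod 37 = 6
j = 6 * 11^(-1) mod 37 = 14

j = 14 (mod 37)


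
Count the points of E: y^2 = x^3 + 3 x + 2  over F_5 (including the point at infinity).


For each x in F_5, count y with y^2 = x^3 + 3 x + 2 mod 5:
  x = 1: RHS = 1, y in [1, 4]  -> 2 point(s)
  x = 2: RHS = 1, y in [1, 4]  -> 2 point(s)
Affine points: 4. Add the point at infinity: total = 5.

#E(F_5) = 5


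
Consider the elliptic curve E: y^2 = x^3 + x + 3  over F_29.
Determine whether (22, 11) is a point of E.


Check whether y^2 = x^3 + 1 x + 3 (mod 29) for (x, y) = (22, 11).
LHS: y^2 = 11^2 mod 29 = 5
RHS: x^3 + 1 x + 3 = 22^3 + 1*22 + 3 mod 29 = 1
LHS != RHS

No, not on the curve


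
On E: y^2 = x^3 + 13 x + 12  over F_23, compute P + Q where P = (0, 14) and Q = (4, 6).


P != Q, so use the chord formula.
s = (y2 - y1) / (x2 - x1) = (15) / (4) mod 23 = 21
x3 = s^2 - x1 - x2 mod 23 = 21^2 - 0 - 4 = 0
y3 = s (x1 - x3) - y1 mod 23 = 21 * (0 - 0) - 14 = 9

P + Q = (0, 9)


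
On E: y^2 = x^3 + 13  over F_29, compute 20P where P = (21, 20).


k = 20 = 10100_2 (binary, LSB first: 00101)
Double-and-add from P = (21, 20):
  bit 0 = 0: acc unchanged = O
  bit 1 = 0: acc unchanged = O
  bit 2 = 1: acc = O + (18, 4) = (18, 4)
  bit 3 = 0: acc unchanged = (18, 4)
  bit 4 = 1: acc = (18, 4) + (27, 11) = (0, 10)

20P = (0, 10)


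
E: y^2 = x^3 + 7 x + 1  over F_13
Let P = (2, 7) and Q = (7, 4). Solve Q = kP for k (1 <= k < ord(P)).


Enumerate multiples of P until we hit Q = (7, 4):
  1P = (2, 7)
  2P = (6, 8)
  3P = (1, 3)
  4P = (0, 1)
  5P = (7, 4)
Match found at i = 5.

k = 5


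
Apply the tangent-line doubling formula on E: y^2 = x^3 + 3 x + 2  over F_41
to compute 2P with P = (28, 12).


Doubling: s = (3 x1^2 + a) / (2 y1)
s = (3*28^2 + 3) / (2*12) mod 41 = 11
x3 = s^2 - 2 x1 mod 41 = 11^2 - 2*28 = 24
y3 = s (x1 - x3) - y1 mod 41 = 11 * (28 - 24) - 12 = 32

2P = (24, 32)


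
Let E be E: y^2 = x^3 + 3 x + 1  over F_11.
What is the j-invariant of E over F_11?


Delta = -16(4 a^3 + 27 b^2) mod 11 = 7
-1728 * (4 a)^3 = -1728 * (4*3)^3 mod 11 = 10
j = 10 * 7^(-1) mod 11 = 3

j = 3 (mod 11)


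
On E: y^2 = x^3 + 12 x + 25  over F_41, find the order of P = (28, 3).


Compute successive multiples of P until we hit O:
  1P = (28, 3)
  2P = (36, 2)
  3P = (2, 4)
  4P = (9, 1)
  5P = (24, 19)
  6P = (5, 28)
  7P = (26, 18)
  8P = (33, 14)
  ... (continuing to 42P)
  42P = O

ord(P) = 42


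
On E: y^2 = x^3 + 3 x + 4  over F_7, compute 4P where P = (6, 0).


k = 4 = 100_2 (binary, LSB first: 001)
Double-and-add from P = (6, 0):
  bit 0 = 0: acc unchanged = O
  bit 1 = 0: acc unchanged = O
  bit 2 = 1: acc = O + O = O

4P = O


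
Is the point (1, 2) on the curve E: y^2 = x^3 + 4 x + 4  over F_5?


Check whether y^2 = x^3 + 4 x + 4 (mod 5) for (x, y) = (1, 2).
LHS: y^2 = 2^2 mod 5 = 4
RHS: x^3 + 4 x + 4 = 1^3 + 4*1 + 4 mod 5 = 4
LHS = RHS

Yes, on the curve


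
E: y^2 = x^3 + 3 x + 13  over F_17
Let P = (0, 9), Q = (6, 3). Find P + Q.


P != Q, so use the chord formula.
s = (y2 - y1) / (x2 - x1) = (11) / (6) mod 17 = 16
x3 = s^2 - x1 - x2 mod 17 = 16^2 - 0 - 6 = 12
y3 = s (x1 - x3) - y1 mod 17 = 16 * (0 - 12) - 9 = 3

P + Q = (12, 3)


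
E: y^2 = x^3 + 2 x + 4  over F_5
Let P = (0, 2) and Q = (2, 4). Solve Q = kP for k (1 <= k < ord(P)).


Enumerate multiples of P until we hit Q = (2, 4):
  1P = (0, 2)
  2P = (4, 1)
  3P = (2, 1)
  4P = (2, 4)
Match found at i = 4.

k = 4


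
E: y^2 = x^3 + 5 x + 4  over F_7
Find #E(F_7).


For each x in F_7, count y with y^2 = x^3 + 5 x + 4 mod 7:
  x = 0: RHS = 4, y in [2, 5]  -> 2 point(s)
  x = 2: RHS = 1, y in [1, 6]  -> 2 point(s)
  x = 3: RHS = 4, y in [2, 5]  -> 2 point(s)
  x = 4: RHS = 4, y in [2, 5]  -> 2 point(s)
  x = 5: RHS = 0, y in [0]  -> 1 point(s)
Affine points: 9. Add the point at infinity: total = 10.

#E(F_7) = 10


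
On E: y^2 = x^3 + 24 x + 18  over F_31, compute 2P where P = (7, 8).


Doubling: s = (3 x1^2 + a) / (2 y1)
s = (3*7^2 + 24) / (2*8) mod 31 = 1
x3 = s^2 - 2 x1 mod 31 = 1^2 - 2*7 = 18
y3 = s (x1 - x3) - y1 mod 31 = 1 * (7 - 18) - 8 = 12

2P = (18, 12)


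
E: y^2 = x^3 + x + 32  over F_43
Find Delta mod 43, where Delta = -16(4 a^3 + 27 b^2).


4 a^3 + 27 b^2 = 4*1^3 + 27*32^2 = 4 + 27648 = 27652
Delta = -16 * (27652) = -442432
Delta mod 43 = 38

Delta = 38 (mod 43)


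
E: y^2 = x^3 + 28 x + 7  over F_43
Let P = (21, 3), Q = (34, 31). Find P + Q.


P != Q, so use the chord formula.
s = (y2 - y1) / (x2 - x1) = (28) / (13) mod 43 = 22
x3 = s^2 - x1 - x2 mod 43 = 22^2 - 21 - 34 = 42
y3 = s (x1 - x3) - y1 mod 43 = 22 * (21 - 42) - 3 = 8

P + Q = (42, 8)


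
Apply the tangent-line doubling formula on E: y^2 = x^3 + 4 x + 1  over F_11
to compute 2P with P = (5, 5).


Doubling: s = (3 x1^2 + a) / (2 y1)
s = (3*5^2 + 4) / (2*5) mod 11 = 9
x3 = s^2 - 2 x1 mod 11 = 9^2 - 2*5 = 5
y3 = s (x1 - x3) - y1 mod 11 = 9 * (5 - 5) - 5 = 6

2P = (5, 6)


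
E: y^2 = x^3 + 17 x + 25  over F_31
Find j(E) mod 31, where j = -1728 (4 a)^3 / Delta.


Delta = -16(4 a^3 + 27 b^2) mod 31 = 11
-1728 * (4 a)^3 = -1728 * (4*17)^3 mod 31 = 23
j = 23 * 11^(-1) mod 31 = 19

j = 19 (mod 31)


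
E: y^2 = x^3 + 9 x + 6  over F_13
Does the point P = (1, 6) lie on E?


Check whether y^2 = x^3 + 9 x + 6 (mod 13) for (x, y) = (1, 6).
LHS: y^2 = 6^2 mod 13 = 10
RHS: x^3 + 9 x + 6 = 1^3 + 9*1 + 6 mod 13 = 3
LHS != RHS

No, not on the curve


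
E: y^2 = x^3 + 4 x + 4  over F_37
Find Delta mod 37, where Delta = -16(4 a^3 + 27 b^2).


4 a^3 + 27 b^2 = 4*4^3 + 27*4^2 = 256 + 432 = 688
Delta = -16 * (688) = -11008
Delta mod 37 = 18

Delta = 18 (mod 37)


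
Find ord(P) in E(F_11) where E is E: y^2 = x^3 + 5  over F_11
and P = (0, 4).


Compute successive multiples of P until we hit O:
  1P = (0, 4)
  2P = (0, 7)
  3P = O

ord(P) = 3


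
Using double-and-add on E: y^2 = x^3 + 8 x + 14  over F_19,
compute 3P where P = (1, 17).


k = 3 = 11_2 (binary, LSB first: 11)
Double-and-add from P = (1, 17):
  bit 0 = 1: acc = O + (1, 17) = (1, 17)
  bit 1 = 1: acc = (1, 17) + (2, 0) = (1, 2)

3P = (1, 2)


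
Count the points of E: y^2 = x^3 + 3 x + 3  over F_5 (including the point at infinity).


For each x in F_5, count y with y^2 = x^3 + 3 x + 3 mod 5:
  x = 3: RHS = 4, y in [2, 3]  -> 2 point(s)
  x = 4: RHS = 4, y in [2, 3]  -> 2 point(s)
Affine points: 4. Add the point at infinity: total = 5.

#E(F_5) = 5


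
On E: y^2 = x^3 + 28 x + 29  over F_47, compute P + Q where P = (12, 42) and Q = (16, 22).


P != Q, so use the chord formula.
s = (y2 - y1) / (x2 - x1) = (27) / (4) mod 47 = 42
x3 = s^2 - x1 - x2 mod 47 = 42^2 - 12 - 16 = 44
y3 = s (x1 - x3) - y1 mod 47 = 42 * (12 - 44) - 42 = 24

P + Q = (44, 24)


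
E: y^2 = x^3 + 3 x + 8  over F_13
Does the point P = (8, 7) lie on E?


Check whether y^2 = x^3 + 3 x + 8 (mod 13) for (x, y) = (8, 7).
LHS: y^2 = 7^2 mod 13 = 10
RHS: x^3 + 3 x + 8 = 8^3 + 3*8 + 8 mod 13 = 11
LHS != RHS

No, not on the curve


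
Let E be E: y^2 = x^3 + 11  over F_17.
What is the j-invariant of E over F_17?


Delta = -16(4 a^3 + 27 b^2) mod 17 = 3
-1728 * (4 a)^3 = -1728 * (4*0)^3 mod 17 = 0
j = 0 * 3^(-1) mod 17 = 0

j = 0 (mod 17)


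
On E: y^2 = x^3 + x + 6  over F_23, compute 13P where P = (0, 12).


k = 13 = 1101_2 (binary, LSB first: 1011)
Double-and-add from P = (0, 12):
  bit 0 = 1: acc = O + (0, 12) = (0, 12)
  bit 1 = 0: acc unchanged = (0, 12)
  bit 2 = 1: acc = (0, 12) + (10, 2) = (14, 2)
  bit 3 = 1: acc = (14, 2) + (9, 10) = (9, 13)

13P = (9, 13)


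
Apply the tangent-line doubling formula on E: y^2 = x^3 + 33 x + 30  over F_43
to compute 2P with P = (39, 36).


Doubling: s = (3 x1^2 + a) / (2 y1)
s = (3*39^2 + 33) / (2*36) mod 43 = 28
x3 = s^2 - 2 x1 mod 43 = 28^2 - 2*39 = 18
y3 = s (x1 - x3) - y1 mod 43 = 28 * (39 - 18) - 36 = 36

2P = (18, 36)


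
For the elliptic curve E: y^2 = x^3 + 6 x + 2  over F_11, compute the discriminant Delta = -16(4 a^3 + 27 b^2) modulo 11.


4 a^3 + 27 b^2 = 4*6^3 + 27*2^2 = 864 + 108 = 972
Delta = -16 * (972) = -15552
Delta mod 11 = 2

Delta = 2 (mod 11)


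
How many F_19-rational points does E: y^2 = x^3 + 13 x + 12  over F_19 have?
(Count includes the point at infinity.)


For each x in F_19, count y with y^2 = x^3 + 13 x + 12 mod 19:
  x = 1: RHS = 7, y in [8, 11]  -> 2 point(s)
  x = 7: RHS = 9, y in [3, 16]  -> 2 point(s)
  x = 8: RHS = 1, y in [1, 18]  -> 2 point(s)
  x = 11: RHS = 4, y in [2, 17]  -> 2 point(s)
  x = 17: RHS = 16, y in [4, 15]  -> 2 point(s)
  x = 18: RHS = 17, y in [6, 13]  -> 2 point(s)
Affine points: 12. Add the point at infinity: total = 13.

#E(F_19) = 13


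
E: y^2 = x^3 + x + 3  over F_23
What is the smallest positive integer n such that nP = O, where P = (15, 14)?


Compute successive multiples of P until we hit O:
  1P = (15, 14)
  2P = (22, 1)
  3P = (4, 5)
  4P = (6, 8)
  5P = (5, 8)
  6P = (19, 2)
  7P = (21, 4)
  8P = (0, 7)
  ... (continuing to 27P)
  27P = O

ord(P) = 27


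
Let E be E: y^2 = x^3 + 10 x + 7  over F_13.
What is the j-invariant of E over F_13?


Delta = -16(4 a^3 + 27 b^2) mod 13 = 8
-1728 * (4 a)^3 = -1728 * (4*10)^3 mod 13 = 1
j = 1 * 8^(-1) mod 13 = 5

j = 5 (mod 13)


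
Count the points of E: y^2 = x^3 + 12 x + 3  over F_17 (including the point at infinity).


For each x in F_17, count y with y^2 = x^3 + 12 x + 3 mod 17:
  x = 1: RHS = 16, y in [4, 13]  -> 2 point(s)
  x = 2: RHS = 1, y in [1, 16]  -> 2 point(s)
  x = 3: RHS = 15, y in [7, 10]  -> 2 point(s)
  x = 4: RHS = 13, y in [8, 9]  -> 2 point(s)
  x = 5: RHS = 1, y in [1, 16]  -> 2 point(s)
  x = 6: RHS = 2, y in [6, 11]  -> 2 point(s)
  x = 8: RHS = 16, y in [4, 13]  -> 2 point(s)
  x = 10: RHS = 1, y in [1, 16]  -> 2 point(s)
  x = 11: RHS = 4, y in [2, 15]  -> 2 point(s)
  x = 14: RHS = 8, y in [5, 12]  -> 2 point(s)
Affine points: 20. Add the point at infinity: total = 21.

#E(F_17) = 21


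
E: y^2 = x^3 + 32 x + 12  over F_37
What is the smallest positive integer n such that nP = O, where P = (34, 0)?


Compute successive multiples of P until we hit O:
  1P = (34, 0)
  2P = O

ord(P) = 2


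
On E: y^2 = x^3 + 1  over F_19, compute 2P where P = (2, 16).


Doubling: s = (3 x1^2 + a) / (2 y1)
s = (3*2^2 + 0) / (2*16) mod 19 = 17
x3 = s^2 - 2 x1 mod 19 = 17^2 - 2*2 = 0
y3 = s (x1 - x3) - y1 mod 19 = 17 * (2 - 0) - 16 = 18

2P = (0, 18)


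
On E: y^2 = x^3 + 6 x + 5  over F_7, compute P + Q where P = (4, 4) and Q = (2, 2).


P != Q, so use the chord formula.
s = (y2 - y1) / (x2 - x1) = (5) / (5) mod 7 = 1
x3 = s^2 - x1 - x2 mod 7 = 1^2 - 4 - 2 = 2
y3 = s (x1 - x3) - y1 mod 7 = 1 * (4 - 2) - 4 = 5

P + Q = (2, 5)


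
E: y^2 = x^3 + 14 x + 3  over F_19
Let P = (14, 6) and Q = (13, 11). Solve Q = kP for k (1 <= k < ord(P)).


Enumerate multiples of P until we hit Q = (13, 11):
  1P = (14, 6)
  2P = (15, 4)
  3P = (13, 11)
Match found at i = 3.

k = 3


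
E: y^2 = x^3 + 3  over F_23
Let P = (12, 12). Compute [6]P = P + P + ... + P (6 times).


k = 6 = 110_2 (binary, LSB first: 011)
Double-and-add from P = (12, 12):
  bit 0 = 0: acc unchanged = O
  bit 1 = 1: acc = O + (1, 2) = (1, 2)
  bit 2 = 1: acc = (1, 2) + (0, 16) = (11, 0)

6P = (11, 0)


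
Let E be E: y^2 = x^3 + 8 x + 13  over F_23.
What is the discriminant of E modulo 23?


4 a^3 + 27 b^2 = 4*8^3 + 27*13^2 = 2048 + 4563 = 6611
Delta = -16 * (6611) = -105776
Delta mod 23 = 1

Delta = 1 (mod 23)


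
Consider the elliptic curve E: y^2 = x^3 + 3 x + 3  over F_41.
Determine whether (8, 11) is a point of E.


Check whether y^2 = x^3 + 3 x + 3 (mod 41) for (x, y) = (8, 11).
LHS: y^2 = 11^2 mod 41 = 39
RHS: x^3 + 3 x + 3 = 8^3 + 3*8 + 3 mod 41 = 6
LHS != RHS

No, not on the curve


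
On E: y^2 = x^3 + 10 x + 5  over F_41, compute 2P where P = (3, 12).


Doubling: s = (3 x1^2 + a) / (2 y1)
s = (3*3^2 + 10) / (2*12) mod 41 = 34
x3 = s^2 - 2 x1 mod 41 = 34^2 - 2*3 = 2
y3 = s (x1 - x3) - y1 mod 41 = 34 * (3 - 2) - 12 = 22

2P = (2, 22)


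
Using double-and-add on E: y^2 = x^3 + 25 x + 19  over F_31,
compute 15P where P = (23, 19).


k = 15 = 1111_2 (binary, LSB first: 1111)
Double-and-add from P = (23, 19):
  bit 0 = 1: acc = O + (23, 19) = (23, 19)
  bit 1 = 1: acc = (23, 19) + (16, 12) = (24, 11)
  bit 2 = 1: acc = (24, 11) + (17, 26) = (18, 16)
  bit 3 = 1: acc = (18, 16) + (4, 11) = (27, 14)

15P = (27, 14)


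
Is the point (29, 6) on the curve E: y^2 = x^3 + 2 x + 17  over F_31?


Check whether y^2 = x^3 + 2 x + 17 (mod 31) for (x, y) = (29, 6).
LHS: y^2 = 6^2 mod 31 = 5
RHS: x^3 + 2 x + 17 = 29^3 + 2*29 + 17 mod 31 = 5
LHS = RHS

Yes, on the curve


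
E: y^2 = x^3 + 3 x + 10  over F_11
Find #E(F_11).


For each x in F_11, count y with y^2 = x^3 + 3 x + 10 mod 11:
  x = 1: RHS = 3, y in [5, 6]  -> 2 point(s)
  x = 4: RHS = 9, y in [3, 8]  -> 2 point(s)
  x = 7: RHS = 0, y in [0]  -> 1 point(s)
Affine points: 5. Add the point at infinity: total = 6.

#E(F_11) = 6


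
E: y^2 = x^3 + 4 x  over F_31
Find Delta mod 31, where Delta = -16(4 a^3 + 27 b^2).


4 a^3 + 27 b^2 = 4*4^3 + 27*0^2 = 256 + 0 = 256
Delta = -16 * (256) = -4096
Delta mod 31 = 27

Delta = 27 (mod 31)


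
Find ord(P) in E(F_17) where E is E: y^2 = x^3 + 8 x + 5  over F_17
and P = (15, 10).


Compute successive multiples of P until we hit O:
  1P = (15, 10)
  2P = (5, 0)
  3P = (15, 7)
  4P = O

ord(P) = 4


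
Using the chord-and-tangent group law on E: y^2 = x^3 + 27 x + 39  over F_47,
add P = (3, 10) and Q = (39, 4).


P != Q, so use the chord formula.
s = (y2 - y1) / (x2 - x1) = (41) / (36) mod 47 = 39
x3 = s^2 - x1 - x2 mod 47 = 39^2 - 3 - 39 = 22
y3 = s (x1 - x3) - y1 mod 47 = 39 * (3 - 22) - 10 = 1

P + Q = (22, 1)


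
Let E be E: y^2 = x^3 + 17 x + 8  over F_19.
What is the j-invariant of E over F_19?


Delta = -16(4 a^3 + 27 b^2) mod 19 = 15
-1728 * (4 a)^3 = -1728 * (4*17)^3 mod 19 = 1
j = 1 * 15^(-1) mod 19 = 14

j = 14 (mod 19)


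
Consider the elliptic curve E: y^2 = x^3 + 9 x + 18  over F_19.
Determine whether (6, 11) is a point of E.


Check whether y^2 = x^3 + 9 x + 18 (mod 19) for (x, y) = (6, 11).
LHS: y^2 = 11^2 mod 19 = 7
RHS: x^3 + 9 x + 18 = 6^3 + 9*6 + 18 mod 19 = 3
LHS != RHS

No, not on the curve


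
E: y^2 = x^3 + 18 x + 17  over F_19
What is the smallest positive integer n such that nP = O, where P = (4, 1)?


Compute successive multiples of P until we hit O:
  1P = (4, 1)
  2P = (17, 7)
  3P = (18, 13)
  4P = (2, 17)
  5P = (1, 13)
  6P = (11, 8)
  7P = (5, 17)
  8P = (0, 6)
  ... (continuing to 26P)
  26P = O

ord(P) = 26


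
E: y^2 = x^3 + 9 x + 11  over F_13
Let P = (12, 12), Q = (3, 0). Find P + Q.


P != Q, so use the chord formula.
s = (y2 - y1) / (x2 - x1) = (1) / (4) mod 13 = 10
x3 = s^2 - x1 - x2 mod 13 = 10^2 - 12 - 3 = 7
y3 = s (x1 - x3) - y1 mod 13 = 10 * (12 - 7) - 12 = 12

P + Q = (7, 12)


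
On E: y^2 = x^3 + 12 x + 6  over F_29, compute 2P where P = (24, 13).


Doubling: s = (3 x1^2 + a) / (2 y1)
s = (3*24^2 + 12) / (2*13) mod 29 = 0
x3 = s^2 - 2 x1 mod 29 = 0^2 - 2*24 = 10
y3 = s (x1 - x3) - y1 mod 29 = 0 * (24 - 10) - 13 = 16

2P = (10, 16)


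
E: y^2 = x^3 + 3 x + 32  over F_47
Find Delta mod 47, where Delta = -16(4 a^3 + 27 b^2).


4 a^3 + 27 b^2 = 4*3^3 + 27*32^2 = 108 + 27648 = 27756
Delta = -16 * (27756) = -444096
Delta mod 47 = 7

Delta = 7 (mod 47)


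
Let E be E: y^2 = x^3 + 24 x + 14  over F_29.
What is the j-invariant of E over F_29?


Delta = -16(4 a^3 + 27 b^2) mod 29 = 4
-1728 * (4 a)^3 = -1728 * (4*24)^3 mod 29 = 19
j = 19 * 4^(-1) mod 29 = 12

j = 12 (mod 29)


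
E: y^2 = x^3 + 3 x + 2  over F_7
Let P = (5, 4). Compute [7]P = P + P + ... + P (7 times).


k = 7 = 111_2 (binary, LSB first: 111)
Double-and-add from P = (5, 4):
  bit 0 = 1: acc = O + (5, 4) = (5, 4)
  bit 1 = 1: acc = (5, 4) + (5, 3) = O
  bit 2 = 1: acc = O + (5, 4) = (5, 4)

7P = (5, 4)


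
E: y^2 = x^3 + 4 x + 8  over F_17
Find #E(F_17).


For each x in F_17, count y with y^2 = x^3 + 4 x + 8 mod 17:
  x = 0: RHS = 8, y in [5, 12]  -> 2 point(s)
  x = 1: RHS = 13, y in [8, 9]  -> 2 point(s)
  x = 3: RHS = 13, y in [8, 9]  -> 2 point(s)
  x = 5: RHS = 0, y in [0]  -> 1 point(s)
  x = 8: RHS = 8, y in [5, 12]  -> 2 point(s)
  x = 9: RHS = 8, y in [5, 12]  -> 2 point(s)
  x = 12: RHS = 16, y in [4, 13]  -> 2 point(s)
  x = 13: RHS = 13, y in [8, 9]  -> 2 point(s)
  x = 15: RHS = 9, y in [3, 14]  -> 2 point(s)
Affine points: 17. Add the point at infinity: total = 18.

#E(F_17) = 18


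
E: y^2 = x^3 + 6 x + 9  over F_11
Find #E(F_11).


For each x in F_11, count y with y^2 = x^3 + 6 x + 9 mod 11:
  x = 0: RHS = 9, y in [3, 8]  -> 2 point(s)
  x = 1: RHS = 5, y in [4, 7]  -> 2 point(s)
  x = 4: RHS = 9, y in [3, 8]  -> 2 point(s)
  x = 7: RHS = 9, y in [3, 8]  -> 2 point(s)
  x = 9: RHS = 0, y in [0]  -> 1 point(s)
Affine points: 9. Add the point at infinity: total = 10.

#E(F_11) = 10


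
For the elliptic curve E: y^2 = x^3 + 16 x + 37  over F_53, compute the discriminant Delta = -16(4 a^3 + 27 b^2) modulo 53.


4 a^3 + 27 b^2 = 4*16^3 + 27*37^2 = 16384 + 36963 = 53347
Delta = -16 * (53347) = -853552
Delta mod 53 = 13

Delta = 13 (mod 53)


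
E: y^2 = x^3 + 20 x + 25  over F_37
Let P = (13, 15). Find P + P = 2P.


Doubling: s = (3 x1^2 + a) / (2 y1)
s = (3*13^2 + 20) / (2*15) mod 37 = 4
x3 = s^2 - 2 x1 mod 37 = 4^2 - 2*13 = 27
y3 = s (x1 - x3) - y1 mod 37 = 4 * (13 - 27) - 15 = 3

2P = (27, 3)


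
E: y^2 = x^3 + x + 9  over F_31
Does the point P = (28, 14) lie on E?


Check whether y^2 = x^3 + 1 x + 9 (mod 31) for (x, y) = (28, 14).
LHS: y^2 = 14^2 mod 31 = 10
RHS: x^3 + 1 x + 9 = 28^3 + 1*28 + 9 mod 31 = 10
LHS = RHS

Yes, on the curve


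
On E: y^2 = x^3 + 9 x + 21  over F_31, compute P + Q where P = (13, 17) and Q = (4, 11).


P != Q, so use the chord formula.
s = (y2 - y1) / (x2 - x1) = (25) / (22) mod 31 = 11
x3 = s^2 - x1 - x2 mod 31 = 11^2 - 13 - 4 = 11
y3 = s (x1 - x3) - y1 mod 31 = 11 * (13 - 11) - 17 = 5

P + Q = (11, 5)


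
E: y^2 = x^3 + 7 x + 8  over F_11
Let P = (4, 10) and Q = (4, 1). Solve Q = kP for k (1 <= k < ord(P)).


Enumerate multiples of P until we hit Q = (4, 1):
  1P = (4, 10)
  2P = (3, 1)
  3P = (8, 9)
  4P = (8, 2)
  5P = (3, 10)
  6P = (4, 1)
Match found at i = 6.

k = 6


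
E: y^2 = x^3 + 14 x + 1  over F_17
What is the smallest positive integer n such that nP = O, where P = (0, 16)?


Compute successive multiples of P until we hit O:
  1P = (0, 16)
  2P = (15, 4)
  3P = (4, 11)
  4P = (5, 3)
  5P = (14, 0)
  6P = (5, 14)
  7P = (4, 6)
  8P = (15, 13)
  ... (continuing to 10P)
  10P = O

ord(P) = 10


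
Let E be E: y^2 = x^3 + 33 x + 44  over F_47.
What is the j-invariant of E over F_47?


Delta = -16(4 a^3 + 27 b^2) mod 47 = 37
-1728 * (4 a)^3 = -1728 * (4*33)^3 mod 47 = 18
j = 18 * 37^(-1) mod 47 = 17

j = 17 (mod 47)


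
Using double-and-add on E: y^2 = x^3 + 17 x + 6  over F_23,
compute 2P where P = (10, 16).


k = 2 = 10_2 (binary, LSB first: 01)
Double-and-add from P = (10, 16):
  bit 0 = 0: acc unchanged = O
  bit 1 = 1: acc = O + (7, 13) = (7, 13)

2P = (7, 13)


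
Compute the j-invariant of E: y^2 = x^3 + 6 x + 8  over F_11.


Delta = -16(4 a^3 + 27 b^2) mod 11 = 9
-1728 * (4 a)^3 = -1728 * (4*6)^3 mod 11 = 3
j = 3 * 9^(-1) mod 11 = 4

j = 4 (mod 11)


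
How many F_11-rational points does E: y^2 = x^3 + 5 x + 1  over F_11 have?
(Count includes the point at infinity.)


For each x in F_11, count y with y^2 = x^3 + 5 x + 1 mod 11:
  x = 0: RHS = 1, y in [1, 10]  -> 2 point(s)
  x = 6: RHS = 5, y in [4, 7]  -> 2 point(s)
  x = 7: RHS = 5, y in [4, 7]  -> 2 point(s)
  x = 8: RHS = 3, y in [5, 6]  -> 2 point(s)
  x = 9: RHS = 5, y in [4, 7]  -> 2 point(s)
Affine points: 10. Add the point at infinity: total = 11.

#E(F_11) = 11


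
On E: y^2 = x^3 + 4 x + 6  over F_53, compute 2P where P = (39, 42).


Doubling: s = (3 x1^2 + a) / (2 y1)
s = (3*39^2 + 4) / (2*42) mod 53 = 2
x3 = s^2 - 2 x1 mod 53 = 2^2 - 2*39 = 32
y3 = s (x1 - x3) - y1 mod 53 = 2 * (39 - 32) - 42 = 25

2P = (32, 25)


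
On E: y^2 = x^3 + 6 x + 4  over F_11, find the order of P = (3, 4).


Compute successive multiples of P until we hit O:
  1P = (3, 4)
  2P = (5, 7)
  3P = (8, 5)
  4P = (4, 9)
  5P = (7, 9)
  6P = (6, 6)
  7P = (0, 9)
  8P = (1, 0)
  ... (continuing to 16P)
  16P = O

ord(P) = 16


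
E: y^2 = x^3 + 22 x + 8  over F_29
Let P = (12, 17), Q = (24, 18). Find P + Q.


P != Q, so use the chord formula.
s = (y2 - y1) / (x2 - x1) = (1) / (12) mod 29 = 17
x3 = s^2 - x1 - x2 mod 29 = 17^2 - 12 - 24 = 21
y3 = s (x1 - x3) - y1 mod 29 = 17 * (12 - 21) - 17 = 4

P + Q = (21, 4)


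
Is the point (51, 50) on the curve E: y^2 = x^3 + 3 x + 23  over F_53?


Check whether y^2 = x^3 + 3 x + 23 (mod 53) for (x, y) = (51, 50).
LHS: y^2 = 50^2 mod 53 = 9
RHS: x^3 + 3 x + 23 = 51^3 + 3*51 + 23 mod 53 = 9
LHS = RHS

Yes, on the curve


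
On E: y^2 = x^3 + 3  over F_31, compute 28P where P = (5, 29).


k = 28 = 11100_2 (binary, LSB first: 00111)
Double-and-add from P = (5, 29):
  bit 0 = 0: acc unchanged = O
  bit 1 = 0: acc unchanged = O
  bit 2 = 1: acc = O + (27, 1) = (27, 1)
  bit 3 = 1: acc = (27, 1) + (26, 23) = (28, 21)
  bit 4 = 1: acc = (28, 21) + (4, 25) = (24, 30)

28P = (24, 30)


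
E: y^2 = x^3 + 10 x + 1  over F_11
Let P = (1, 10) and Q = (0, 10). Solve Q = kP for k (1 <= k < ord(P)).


Enumerate multiples of P until we hit Q = (0, 10):
  1P = (1, 10)
  2P = (10, 10)
  3P = (0, 1)
  4P = (3, 5)
  5P = (5, 0)
  6P = (3, 6)
  7P = (0, 10)
Match found at i = 7.

k = 7


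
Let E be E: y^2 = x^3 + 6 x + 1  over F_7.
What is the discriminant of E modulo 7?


4 a^3 + 27 b^2 = 4*6^3 + 27*1^2 = 864 + 27 = 891
Delta = -16 * (891) = -14256
Delta mod 7 = 3

Delta = 3 (mod 7)


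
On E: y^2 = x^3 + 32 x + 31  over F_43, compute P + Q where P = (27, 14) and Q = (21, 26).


P != Q, so use the chord formula.
s = (y2 - y1) / (x2 - x1) = (12) / (37) mod 43 = 41
x3 = s^2 - x1 - x2 mod 43 = 41^2 - 27 - 21 = 42
y3 = s (x1 - x3) - y1 mod 43 = 41 * (27 - 42) - 14 = 16

P + Q = (42, 16)


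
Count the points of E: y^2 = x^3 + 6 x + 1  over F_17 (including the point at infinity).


For each x in F_17, count y with y^2 = x^3 + 6 x + 1 mod 17:
  x = 0: RHS = 1, y in [1, 16]  -> 2 point(s)
  x = 1: RHS = 8, y in [5, 12]  -> 2 point(s)
  x = 2: RHS = 4, y in [2, 15]  -> 2 point(s)
  x = 4: RHS = 4, y in [2, 15]  -> 2 point(s)
  x = 6: RHS = 15, y in [7, 10]  -> 2 point(s)
  x = 8: RHS = 0, y in [0]  -> 1 point(s)
  x = 9: RHS = 2, y in [6, 11]  -> 2 point(s)
  x = 11: RHS = 4, y in [2, 15]  -> 2 point(s)
  x = 12: RHS = 16, y in [4, 13]  -> 2 point(s)
  x = 13: RHS = 15, y in [7, 10]  -> 2 point(s)
  x = 15: RHS = 15, y in [7, 10]  -> 2 point(s)
Affine points: 21. Add the point at infinity: total = 22.

#E(F_17) = 22


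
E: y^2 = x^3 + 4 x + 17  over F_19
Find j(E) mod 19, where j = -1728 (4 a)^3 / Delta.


Delta = -16(4 a^3 + 27 b^2) mod 19 = 9
-1728 * (4 a)^3 = -1728 * (4*4)^3 mod 19 = 11
j = 11 * 9^(-1) mod 19 = 16

j = 16 (mod 19)


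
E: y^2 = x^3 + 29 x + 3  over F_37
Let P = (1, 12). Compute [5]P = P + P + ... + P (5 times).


k = 5 = 101_2 (binary, LSB first: 101)
Double-and-add from P = (1, 12):
  bit 0 = 1: acc = O + (1, 12) = (1, 12)
  bit 1 = 0: acc unchanged = (1, 12)
  bit 2 = 1: acc = (1, 12) + (25, 6) = (18, 20)

5P = (18, 20)


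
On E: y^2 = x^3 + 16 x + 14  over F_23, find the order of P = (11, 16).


Compute successive multiples of P until we hit O:
  1P = (11, 16)
  2P = (13, 2)
  3P = (2, 13)
  4P = (5, 9)
  5P = (9, 17)
  6P = (9, 6)
  7P = (5, 14)
  8P = (2, 10)
  ... (continuing to 11P)
  11P = O

ord(P) = 11


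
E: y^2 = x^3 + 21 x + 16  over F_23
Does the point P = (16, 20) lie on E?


Check whether y^2 = x^3 + 21 x + 16 (mod 23) for (x, y) = (16, 20).
LHS: y^2 = 20^2 mod 23 = 9
RHS: x^3 + 21 x + 16 = 16^3 + 21*16 + 16 mod 23 = 9
LHS = RHS

Yes, on the curve


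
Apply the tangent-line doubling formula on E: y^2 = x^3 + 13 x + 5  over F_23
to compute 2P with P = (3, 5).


Doubling: s = (3 x1^2 + a) / (2 y1)
s = (3*3^2 + 13) / (2*5) mod 23 = 4
x3 = s^2 - 2 x1 mod 23 = 4^2 - 2*3 = 10
y3 = s (x1 - x3) - y1 mod 23 = 4 * (3 - 10) - 5 = 13

2P = (10, 13)


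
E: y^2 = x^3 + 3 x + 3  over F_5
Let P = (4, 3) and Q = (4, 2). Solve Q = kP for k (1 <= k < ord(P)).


Enumerate multiples of P until we hit Q = (4, 2):
  1P = (4, 3)
  2P = (3, 3)
  3P = (3, 2)
  4P = (4, 2)
Match found at i = 4.

k = 4


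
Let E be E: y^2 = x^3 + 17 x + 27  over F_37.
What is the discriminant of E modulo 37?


4 a^3 + 27 b^2 = 4*17^3 + 27*27^2 = 19652 + 19683 = 39335
Delta = -16 * (39335) = -629360
Delta mod 37 = 10

Delta = 10 (mod 37)


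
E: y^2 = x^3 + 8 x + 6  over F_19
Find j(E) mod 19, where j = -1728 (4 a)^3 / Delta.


Delta = -16(4 a^3 + 27 b^2) mod 19 = 16
-1728 * (4 a)^3 = -1728 * (4*8)^3 mod 19 = 12
j = 12 * 16^(-1) mod 19 = 15

j = 15 (mod 19)


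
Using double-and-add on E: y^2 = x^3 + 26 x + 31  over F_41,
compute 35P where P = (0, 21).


k = 35 = 100011_2 (binary, LSB first: 110001)
Double-and-add from P = (0, 21):
  bit 0 = 1: acc = O + (0, 21) = (0, 21)
  bit 1 = 1: acc = (0, 21) + (20, 33) = (23, 39)
  bit 2 = 0: acc unchanged = (23, 39)
  bit 3 = 0: acc unchanged = (23, 39)
  bit 4 = 0: acc unchanged = (23, 39)
  bit 5 = 1: acc = (23, 39) + (27, 11) = (40, 39)

35P = (40, 39)


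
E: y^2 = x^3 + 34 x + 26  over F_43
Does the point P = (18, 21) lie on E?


Check whether y^2 = x^3 + 34 x + 26 (mod 43) for (x, y) = (18, 21).
LHS: y^2 = 21^2 mod 43 = 11
RHS: x^3 + 34 x + 26 = 18^3 + 34*18 + 26 mod 43 = 20
LHS != RHS

No, not on the curve


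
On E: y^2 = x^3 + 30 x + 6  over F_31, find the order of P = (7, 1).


Compute successive multiples of P until we hit O:
  1P = (7, 1)
  2P = (14, 15)
  3P = (14, 16)
  4P = (7, 30)
  5P = O

ord(P) = 5


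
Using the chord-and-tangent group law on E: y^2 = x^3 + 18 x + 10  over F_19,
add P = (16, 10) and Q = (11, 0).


P != Q, so use the chord formula.
s = (y2 - y1) / (x2 - x1) = (9) / (14) mod 19 = 2
x3 = s^2 - x1 - x2 mod 19 = 2^2 - 16 - 11 = 15
y3 = s (x1 - x3) - y1 mod 19 = 2 * (16 - 15) - 10 = 11

P + Q = (15, 11)


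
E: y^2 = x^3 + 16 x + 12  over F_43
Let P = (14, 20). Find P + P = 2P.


Doubling: s = (3 x1^2 + a) / (2 y1)
s = (3*14^2 + 16) / (2*20) mod 43 = 28
x3 = s^2 - 2 x1 mod 43 = 28^2 - 2*14 = 25
y3 = s (x1 - x3) - y1 mod 43 = 28 * (14 - 25) - 20 = 16

2P = (25, 16)


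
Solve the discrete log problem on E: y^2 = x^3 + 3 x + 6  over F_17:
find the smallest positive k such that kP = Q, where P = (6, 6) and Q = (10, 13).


Enumerate multiples of P until we hit Q = (10, 13):
  1P = (6, 6)
  2P = (13, 10)
  3P = (7, 8)
  4P = (8, 7)
  5P = (16, 6)
  6P = (12, 11)
  7P = (3, 5)
  8P = (10, 4)
  9P = (14, 15)
  10P = (15, 3)
  11P = (15, 14)
  12P = (14, 2)
  13P = (10, 13)
Match found at i = 13.

k = 13


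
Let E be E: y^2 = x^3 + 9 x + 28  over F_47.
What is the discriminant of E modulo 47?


4 a^3 + 27 b^2 = 4*9^3 + 27*28^2 = 2916 + 21168 = 24084
Delta = -16 * (24084) = -385344
Delta mod 47 = 9

Delta = 9 (mod 47)


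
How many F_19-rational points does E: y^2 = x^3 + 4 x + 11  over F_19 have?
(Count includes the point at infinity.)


For each x in F_19, count y with y^2 = x^3 + 4 x + 11 mod 19:
  x = 0: RHS = 11, y in [7, 12]  -> 2 point(s)
  x = 1: RHS = 16, y in [4, 15]  -> 2 point(s)
  x = 5: RHS = 4, y in [2, 17]  -> 2 point(s)
  x = 6: RHS = 4, y in [2, 17]  -> 2 point(s)
  x = 8: RHS = 4, y in [2, 17]  -> 2 point(s)
  x = 9: RHS = 16, y in [4, 15]  -> 2 point(s)
  x = 10: RHS = 6, y in [5, 14]  -> 2 point(s)
  x = 12: RHS = 1, y in [1, 18]  -> 2 point(s)
  x = 15: RHS = 7, y in [8, 11]  -> 2 point(s)
  x = 18: RHS = 6, y in [5, 14]  -> 2 point(s)
Affine points: 20. Add the point at infinity: total = 21.

#E(F_19) = 21


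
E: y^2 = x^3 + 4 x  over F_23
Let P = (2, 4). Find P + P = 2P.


Doubling: s = (3 x1^2 + a) / (2 y1)
s = (3*2^2 + 4) / (2*4) mod 23 = 2
x3 = s^2 - 2 x1 mod 23 = 2^2 - 2*2 = 0
y3 = s (x1 - x3) - y1 mod 23 = 2 * (2 - 0) - 4 = 0

2P = (0, 0)


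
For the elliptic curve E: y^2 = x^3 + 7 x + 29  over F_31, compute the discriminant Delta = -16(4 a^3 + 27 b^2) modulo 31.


4 a^3 + 27 b^2 = 4*7^3 + 27*29^2 = 1372 + 22707 = 24079
Delta = -16 * (24079) = -385264
Delta mod 31 = 4

Delta = 4 (mod 31)


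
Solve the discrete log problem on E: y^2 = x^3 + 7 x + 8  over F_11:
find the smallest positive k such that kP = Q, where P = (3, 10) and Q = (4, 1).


Enumerate multiples of P until we hit Q = (4, 1):
  1P = (3, 10)
  2P = (8, 9)
  3P = (4, 10)
  4P = (4, 1)
Match found at i = 4.

k = 4


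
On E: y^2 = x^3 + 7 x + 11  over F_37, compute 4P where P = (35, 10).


k = 4 = 100_2 (binary, LSB first: 001)
Double-and-add from P = (35, 10):
  bit 0 = 0: acc unchanged = O
  bit 1 = 0: acc unchanged = O
  bit 2 = 1: acc = O + (7, 12) = (7, 12)

4P = (7, 12)


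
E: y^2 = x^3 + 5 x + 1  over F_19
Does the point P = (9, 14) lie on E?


Check whether y^2 = x^3 + 5 x + 1 (mod 19) for (x, y) = (9, 14).
LHS: y^2 = 14^2 mod 19 = 6
RHS: x^3 + 5 x + 1 = 9^3 + 5*9 + 1 mod 19 = 15
LHS != RHS

No, not on the curve


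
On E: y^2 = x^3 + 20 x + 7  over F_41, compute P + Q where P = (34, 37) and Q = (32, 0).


P != Q, so use the chord formula.
s = (y2 - y1) / (x2 - x1) = (4) / (39) mod 41 = 39
x3 = s^2 - x1 - x2 mod 41 = 39^2 - 34 - 32 = 20
y3 = s (x1 - x3) - y1 mod 41 = 39 * (34 - 20) - 37 = 17

P + Q = (20, 17)


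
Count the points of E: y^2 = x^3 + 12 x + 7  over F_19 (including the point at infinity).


For each x in F_19, count y with y^2 = x^3 + 12 x + 7 mod 19:
  x = 0: RHS = 7, y in [8, 11]  -> 2 point(s)
  x = 1: RHS = 1, y in [1, 18]  -> 2 point(s)
  x = 2: RHS = 1, y in [1, 18]  -> 2 point(s)
  x = 4: RHS = 5, y in [9, 10]  -> 2 point(s)
  x = 7: RHS = 16, y in [4, 15]  -> 2 point(s)
  x = 8: RHS = 7, y in [8, 11]  -> 2 point(s)
  x = 10: RHS = 6, y in [5, 14]  -> 2 point(s)
  x = 11: RHS = 7, y in [8, 11]  -> 2 point(s)
  x = 12: RHS = 17, y in [6, 13]  -> 2 point(s)
  x = 13: RHS = 4, y in [2, 17]  -> 2 point(s)
  x = 15: RHS = 9, y in [3, 16]  -> 2 point(s)
  x = 16: RHS = 1, y in [1, 18]  -> 2 point(s)
Affine points: 24. Add the point at infinity: total = 25.

#E(F_19) = 25
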